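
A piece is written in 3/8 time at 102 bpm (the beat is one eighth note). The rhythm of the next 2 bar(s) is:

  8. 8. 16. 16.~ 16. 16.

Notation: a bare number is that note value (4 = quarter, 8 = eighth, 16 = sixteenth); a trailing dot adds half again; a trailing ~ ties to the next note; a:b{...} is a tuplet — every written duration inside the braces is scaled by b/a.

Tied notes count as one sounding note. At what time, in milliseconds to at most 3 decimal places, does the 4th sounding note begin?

1. 0.0ms @ 0 + 882.353ms (3/2)
2. 882.353ms @ 3/2 + 882.353ms (3/2)
3. 1764.706ms @ 3 + 441.176ms (3/4)
4. 2205.882ms @ 15/4 + 882.353ms (3/2)
5. 3088.235ms @ 21/4 + 441.176ms (3/4)

note 4 onset = 15/4b = 2205.882ms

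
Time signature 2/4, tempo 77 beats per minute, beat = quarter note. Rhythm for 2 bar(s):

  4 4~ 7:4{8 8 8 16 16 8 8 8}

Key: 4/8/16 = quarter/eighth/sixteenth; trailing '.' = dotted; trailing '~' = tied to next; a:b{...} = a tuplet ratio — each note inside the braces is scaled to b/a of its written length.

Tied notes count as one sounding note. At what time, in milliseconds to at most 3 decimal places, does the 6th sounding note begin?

note 6 onset = 3b = 2337.662ms

1. 0.0ms @ 0 + 779.221ms (1)
2. 779.221ms @ 1 + 1001.855ms (9/7)
3. 1781.076ms @ 16/7 + 222.635ms (2/7)
4. 2003.711ms @ 18/7 + 222.635ms (2/7)
5. 2226.345ms @ 20/7 + 111.317ms (1/7)
6. 2337.662ms @ 3 + 111.317ms (1/7)
7. 2448.98ms @ 22/7 + 222.635ms (2/7)
8. 2671.614ms @ 24/7 + 222.635ms (2/7)
9. 2894.249ms @ 26/7 + 222.635ms (2/7)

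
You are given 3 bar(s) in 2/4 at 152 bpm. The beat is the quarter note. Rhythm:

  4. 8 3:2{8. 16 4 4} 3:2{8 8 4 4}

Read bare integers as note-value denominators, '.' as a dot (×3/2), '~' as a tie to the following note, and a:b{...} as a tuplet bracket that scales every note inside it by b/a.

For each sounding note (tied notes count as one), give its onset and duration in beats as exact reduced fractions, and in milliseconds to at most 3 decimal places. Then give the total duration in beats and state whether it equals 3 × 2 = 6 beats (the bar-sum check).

1) 0.0ms=0b +592.105ms=3/2b
2) 592.105ms=3/2b +197.368ms=1/2b
3) 789.474ms=2b +197.368ms=1/2b
4) 986.842ms=5/2b +65.789ms=1/6b
5) 1052.632ms=8/3b +263.158ms=2/3b
6) 1315.789ms=10/3b +263.158ms=2/3b
7) 1578.947ms=4b +131.579ms=1/3b
8) 1710.526ms=13/3b +131.579ms=1/3b
9) 1842.105ms=14/3b +263.158ms=2/3b
10) 2105.263ms=16/3b +263.158ms=2/3b
Σ=6b of 6 (152bpm 2/4) — PASS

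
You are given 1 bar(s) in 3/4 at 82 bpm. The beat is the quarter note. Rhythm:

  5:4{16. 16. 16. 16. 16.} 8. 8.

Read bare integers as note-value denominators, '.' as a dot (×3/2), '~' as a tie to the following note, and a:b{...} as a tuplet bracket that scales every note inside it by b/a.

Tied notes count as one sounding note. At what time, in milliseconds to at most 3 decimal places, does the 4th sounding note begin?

note 4 onset = 9/10b = 658.537ms

1. 0.0ms @ 0 + 219.512ms (3/10)
2. 219.512ms @ 3/10 + 219.512ms (3/10)
3. 439.024ms @ 3/5 + 219.512ms (3/10)
4. 658.537ms @ 9/10 + 219.512ms (3/10)
5. 878.049ms @ 6/5 + 219.512ms (3/10)
6. 1097.561ms @ 3/2 + 548.78ms (3/4)
7. 1646.341ms @ 9/4 + 548.78ms (3/4)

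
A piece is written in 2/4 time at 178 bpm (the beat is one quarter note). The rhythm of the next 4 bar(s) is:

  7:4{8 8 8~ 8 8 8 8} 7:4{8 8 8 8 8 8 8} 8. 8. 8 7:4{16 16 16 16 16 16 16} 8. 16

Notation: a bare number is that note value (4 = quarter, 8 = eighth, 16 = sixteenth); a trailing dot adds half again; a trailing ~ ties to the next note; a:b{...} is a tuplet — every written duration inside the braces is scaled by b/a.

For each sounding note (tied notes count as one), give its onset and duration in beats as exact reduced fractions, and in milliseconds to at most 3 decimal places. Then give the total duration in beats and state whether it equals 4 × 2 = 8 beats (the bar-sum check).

1) 0.0ms=0b +96.308ms=2/7b
2) 96.308ms=2/7b +96.308ms=2/7b
3) 192.616ms=4/7b +192.616ms=4/7b
4) 385.233ms=8/7b +96.308ms=2/7b
5) 481.541ms=10/7b +96.308ms=2/7b
6) 577.849ms=12/7b +96.308ms=2/7b
7) 674.157ms=2b +96.308ms=2/7b
8) 770.465ms=16/7b +96.308ms=2/7b
9) 866.774ms=18/7b +96.308ms=2/7b
10) 963.082ms=20/7b +96.308ms=2/7b
11) 1059.39ms=22/7b +96.308ms=2/7b
12) 1155.698ms=24/7b +96.308ms=2/7b
13) 1252.006ms=26/7b +96.308ms=2/7b
14) 1348.315ms=4b +252.809ms=3/4b
15) 1601.124ms=19/4b +252.809ms=3/4b
16) 1853.933ms=11/2b +168.539ms=1/2b
17) 2022.472ms=6b +48.154ms=1/7b
18) 2070.626ms=43/7b +48.154ms=1/7b
19) 2118.78ms=44/7b +48.154ms=1/7b
20) 2166.934ms=45/7b +48.154ms=1/7b
21) 2215.088ms=46/7b +48.154ms=1/7b
22) 2263.242ms=47/7b +48.154ms=1/7b
23) 2311.396ms=48/7b +48.154ms=1/7b
24) 2359.551ms=7b +252.809ms=3/4b
25) 2612.36ms=31/4b +84.27ms=1/4b
Σ=8b of 8 (178bpm 2/4) — PASS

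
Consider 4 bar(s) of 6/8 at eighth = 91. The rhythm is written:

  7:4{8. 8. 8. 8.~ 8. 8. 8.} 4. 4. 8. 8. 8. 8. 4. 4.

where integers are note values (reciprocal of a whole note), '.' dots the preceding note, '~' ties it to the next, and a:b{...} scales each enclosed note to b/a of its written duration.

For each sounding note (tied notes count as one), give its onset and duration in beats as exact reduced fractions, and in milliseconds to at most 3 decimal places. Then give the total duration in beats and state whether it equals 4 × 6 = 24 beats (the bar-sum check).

1) 0.0ms=0b +565.149ms=6/7b
2) 565.149ms=6/7b +565.149ms=6/7b
3) 1130.298ms=12/7b +565.149ms=6/7b
4) 1695.447ms=18/7b +1130.298ms=12/7b
5) 2825.746ms=30/7b +565.149ms=6/7b
6) 3390.895ms=36/7b +565.149ms=6/7b
7) 3956.044ms=6b +1978.022ms=3b
8) 5934.066ms=9b +1978.022ms=3b
9) 7912.088ms=12b +989.011ms=3/2b
10) 8901.099ms=27/2b +989.011ms=3/2b
11) 9890.11ms=15b +989.011ms=3/2b
12) 10879.121ms=33/2b +989.011ms=3/2b
13) 11868.132ms=18b +1978.022ms=3b
14) 13846.154ms=21b +1978.022ms=3b
Σ=24b of 24 (91bpm 6/8) — PASS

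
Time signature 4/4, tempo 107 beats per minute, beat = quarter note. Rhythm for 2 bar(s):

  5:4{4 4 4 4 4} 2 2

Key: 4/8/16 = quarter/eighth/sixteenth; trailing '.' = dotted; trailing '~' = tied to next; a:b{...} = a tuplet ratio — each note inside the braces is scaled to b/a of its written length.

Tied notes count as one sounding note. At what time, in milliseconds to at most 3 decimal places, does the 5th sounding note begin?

note 5 onset = 16/5b = 1794.393ms

1. 0.0ms @ 0 + 448.598ms (4/5)
2. 448.598ms @ 4/5 + 448.598ms (4/5)
3. 897.196ms @ 8/5 + 448.598ms (4/5)
4. 1345.794ms @ 12/5 + 448.598ms (4/5)
5. 1794.393ms @ 16/5 + 448.598ms (4/5)
6. 2242.991ms @ 4 + 1121.495ms (2)
7. 3364.486ms @ 6 + 1121.495ms (2)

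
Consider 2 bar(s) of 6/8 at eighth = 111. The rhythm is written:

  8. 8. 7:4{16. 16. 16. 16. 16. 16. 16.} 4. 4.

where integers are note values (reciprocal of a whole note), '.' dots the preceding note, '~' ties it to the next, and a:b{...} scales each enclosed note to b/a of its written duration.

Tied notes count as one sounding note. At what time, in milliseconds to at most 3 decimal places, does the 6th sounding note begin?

note 6 onset = 30/7b = 2316.602ms

1. 0.0ms @ 0 + 810.811ms (3/2)
2. 810.811ms @ 3/2 + 810.811ms (3/2)
3. 1621.622ms @ 3 + 231.66ms (3/7)
4. 1853.282ms @ 24/7 + 231.66ms (3/7)
5. 2084.942ms @ 27/7 + 231.66ms (3/7)
6. 2316.602ms @ 30/7 + 231.66ms (3/7)
7. 2548.263ms @ 33/7 + 231.66ms (3/7)
8. 2779.923ms @ 36/7 + 231.66ms (3/7)
9. 3011.583ms @ 39/7 + 231.66ms (3/7)
10. 3243.243ms @ 6 + 1621.622ms (3)
11. 4864.865ms @ 9 + 1621.622ms (3)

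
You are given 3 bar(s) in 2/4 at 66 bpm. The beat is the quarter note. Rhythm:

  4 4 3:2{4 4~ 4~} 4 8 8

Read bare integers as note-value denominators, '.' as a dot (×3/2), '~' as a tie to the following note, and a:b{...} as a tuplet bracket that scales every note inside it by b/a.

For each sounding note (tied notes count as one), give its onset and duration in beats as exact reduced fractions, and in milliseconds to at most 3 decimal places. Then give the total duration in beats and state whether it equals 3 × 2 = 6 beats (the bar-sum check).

1) 0.0ms=0b +909.091ms=1b
2) 909.091ms=1b +909.091ms=1b
3) 1818.182ms=2b +606.061ms=2/3b
4) 2424.242ms=8/3b +2121.212ms=7/3b
5) 4545.455ms=5b +454.545ms=1/2b
6) 5000.0ms=11/2b +454.545ms=1/2b
Σ=6b of 6 (66bpm 2/4) — PASS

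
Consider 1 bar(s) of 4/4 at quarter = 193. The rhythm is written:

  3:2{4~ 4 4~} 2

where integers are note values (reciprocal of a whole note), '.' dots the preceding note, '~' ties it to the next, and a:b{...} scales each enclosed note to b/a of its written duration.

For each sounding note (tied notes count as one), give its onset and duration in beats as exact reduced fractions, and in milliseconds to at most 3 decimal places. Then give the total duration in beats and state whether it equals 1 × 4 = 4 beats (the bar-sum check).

1) 0.0ms=0b +414.508ms=4/3b
2) 414.508ms=4/3b +829.016ms=8/3b
Σ=4b of 4 (193bpm 4/4) — PASS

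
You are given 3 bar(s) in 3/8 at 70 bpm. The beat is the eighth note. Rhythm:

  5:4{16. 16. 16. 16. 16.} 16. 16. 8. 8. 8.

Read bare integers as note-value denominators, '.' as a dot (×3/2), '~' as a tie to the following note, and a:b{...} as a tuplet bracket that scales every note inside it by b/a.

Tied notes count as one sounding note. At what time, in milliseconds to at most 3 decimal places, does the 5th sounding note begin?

note 5 onset = 12/5b = 2057.143ms

1. 0.0ms @ 0 + 514.286ms (3/5)
2. 514.286ms @ 3/5 + 514.286ms (3/5)
3. 1028.571ms @ 6/5 + 514.286ms (3/5)
4. 1542.857ms @ 9/5 + 514.286ms (3/5)
5. 2057.143ms @ 12/5 + 514.286ms (3/5)
6. 2571.429ms @ 3 + 642.857ms (3/4)
7. 3214.286ms @ 15/4 + 642.857ms (3/4)
8. 3857.143ms @ 9/2 + 1285.714ms (3/2)
9. 5142.857ms @ 6 + 1285.714ms (3/2)
10. 6428.571ms @ 15/2 + 1285.714ms (3/2)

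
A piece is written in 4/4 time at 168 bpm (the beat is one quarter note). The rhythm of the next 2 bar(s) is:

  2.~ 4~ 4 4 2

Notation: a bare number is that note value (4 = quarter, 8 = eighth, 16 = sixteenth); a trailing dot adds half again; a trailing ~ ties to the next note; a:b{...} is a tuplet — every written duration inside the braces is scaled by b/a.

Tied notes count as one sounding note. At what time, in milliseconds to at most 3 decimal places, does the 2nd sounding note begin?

1. 0.0ms @ 0 + 1785.714ms (5)
2. 1785.714ms @ 5 + 357.143ms (1)
3. 2142.857ms @ 6 + 714.286ms (2)

note 2 onset = 5b = 1785.714ms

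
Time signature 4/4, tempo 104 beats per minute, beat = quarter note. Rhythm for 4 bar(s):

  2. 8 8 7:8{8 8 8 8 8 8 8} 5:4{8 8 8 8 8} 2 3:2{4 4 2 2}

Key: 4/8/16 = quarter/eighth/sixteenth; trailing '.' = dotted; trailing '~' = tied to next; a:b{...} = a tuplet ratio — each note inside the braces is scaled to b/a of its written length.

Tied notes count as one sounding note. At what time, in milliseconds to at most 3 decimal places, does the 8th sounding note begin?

1. 0.0ms @ 0 + 1730.769ms (3)
2. 1730.769ms @ 3 + 288.462ms (1/2)
3. 2019.231ms @ 7/2 + 288.462ms (1/2)
4. 2307.692ms @ 4 + 329.67ms (4/7)
5. 2637.363ms @ 32/7 + 329.67ms (4/7)
6. 2967.033ms @ 36/7 + 329.67ms (4/7)
7. 3296.703ms @ 40/7 + 329.67ms (4/7)
8. 3626.374ms @ 44/7 + 329.67ms (4/7)
9. 3956.044ms @ 48/7 + 329.67ms (4/7)
10. 4285.714ms @ 52/7 + 329.67ms (4/7)
11. 4615.385ms @ 8 + 230.769ms (2/5)
12. 4846.154ms @ 42/5 + 230.769ms (2/5)
13. 5076.923ms @ 44/5 + 230.769ms (2/5)
14. 5307.692ms @ 46/5 + 230.769ms (2/5)
15. 5538.462ms @ 48/5 + 230.769ms (2/5)
16. 5769.231ms @ 10 + 1153.846ms (2)
17. 6923.077ms @ 12 + 384.615ms (2/3)
18. 7307.692ms @ 38/3 + 384.615ms (2/3)
19. 7692.308ms @ 40/3 + 769.231ms (4/3)
20. 8461.538ms @ 44/3 + 769.231ms (4/3)

note 8 onset = 44/7b = 3626.374ms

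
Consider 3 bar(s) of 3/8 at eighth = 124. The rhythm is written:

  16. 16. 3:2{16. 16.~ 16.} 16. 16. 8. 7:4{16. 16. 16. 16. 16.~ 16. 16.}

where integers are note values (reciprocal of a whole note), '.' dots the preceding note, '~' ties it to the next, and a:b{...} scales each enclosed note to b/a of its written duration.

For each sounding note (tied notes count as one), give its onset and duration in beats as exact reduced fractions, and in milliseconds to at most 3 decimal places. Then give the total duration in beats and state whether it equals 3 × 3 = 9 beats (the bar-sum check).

1) 0.0ms=0b +362.903ms=3/4b
2) 362.903ms=3/4b +362.903ms=3/4b
3) 725.806ms=3/2b +241.935ms=1/2b
4) 967.742ms=2b +483.871ms=1b
5) 1451.613ms=3b +362.903ms=3/4b
6) 1814.516ms=15/4b +362.903ms=3/4b
7) 2177.419ms=9/2b +725.806ms=3/2b
8) 2903.226ms=6b +207.373ms=3/7b
9) 3110.599ms=45/7b +207.373ms=3/7b
10) 3317.972ms=48/7b +207.373ms=3/7b
11) 3525.346ms=51/7b +207.373ms=3/7b
12) 3732.719ms=54/7b +414.747ms=6/7b
13) 4147.465ms=60/7b +207.373ms=3/7b
Σ=9b of 9 (124bpm 3/8) — PASS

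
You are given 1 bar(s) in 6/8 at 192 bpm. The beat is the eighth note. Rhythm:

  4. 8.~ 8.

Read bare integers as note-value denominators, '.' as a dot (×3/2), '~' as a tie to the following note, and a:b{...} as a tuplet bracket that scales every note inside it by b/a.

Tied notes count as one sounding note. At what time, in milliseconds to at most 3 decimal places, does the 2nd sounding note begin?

note 2 onset = 3b = 937.5ms

1. 0.0ms @ 0 + 937.5ms (3)
2. 937.5ms @ 3 + 937.5ms (3)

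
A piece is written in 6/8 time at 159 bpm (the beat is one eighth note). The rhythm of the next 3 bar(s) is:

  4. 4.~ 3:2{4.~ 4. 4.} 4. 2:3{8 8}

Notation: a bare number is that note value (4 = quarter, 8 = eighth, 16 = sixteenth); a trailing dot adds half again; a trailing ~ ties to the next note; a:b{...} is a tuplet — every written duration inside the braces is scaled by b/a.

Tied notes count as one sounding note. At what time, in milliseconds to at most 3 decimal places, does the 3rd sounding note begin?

1. 0.0ms @ 0 + 1132.075ms (3)
2. 1132.075ms @ 3 + 2641.509ms (7)
3. 3773.585ms @ 10 + 754.717ms (2)
4. 4528.302ms @ 12 + 1132.075ms (3)
5. 5660.377ms @ 15 + 566.038ms (3/2)
6. 6226.415ms @ 33/2 + 566.038ms (3/2)

note 3 onset = 10b = 3773.585ms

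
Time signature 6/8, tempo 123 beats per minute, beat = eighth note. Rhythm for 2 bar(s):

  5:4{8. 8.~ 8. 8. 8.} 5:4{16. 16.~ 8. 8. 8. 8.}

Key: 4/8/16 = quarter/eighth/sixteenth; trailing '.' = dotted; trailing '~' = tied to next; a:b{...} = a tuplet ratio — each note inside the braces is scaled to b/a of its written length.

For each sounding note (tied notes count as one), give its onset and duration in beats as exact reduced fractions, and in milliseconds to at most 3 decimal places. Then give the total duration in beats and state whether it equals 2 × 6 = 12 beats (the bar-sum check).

1) 0.0ms=0b +585.366ms=6/5b
2) 585.366ms=6/5b +1170.732ms=12/5b
3) 1756.098ms=18/5b +585.366ms=6/5b
4) 2341.463ms=24/5b +585.366ms=6/5b
5) 2926.829ms=6b +292.683ms=3/5b
6) 3219.512ms=33/5b +878.049ms=9/5b
7) 4097.561ms=42/5b +585.366ms=6/5b
8) 4682.927ms=48/5b +585.366ms=6/5b
9) 5268.293ms=54/5b +585.366ms=6/5b
Σ=12b of 12 (123bpm 6/8) — PASS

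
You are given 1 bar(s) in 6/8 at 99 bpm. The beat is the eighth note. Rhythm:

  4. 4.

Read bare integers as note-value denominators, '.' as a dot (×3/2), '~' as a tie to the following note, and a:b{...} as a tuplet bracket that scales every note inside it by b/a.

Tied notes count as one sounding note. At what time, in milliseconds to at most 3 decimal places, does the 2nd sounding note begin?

1. 0.0ms @ 0 + 1818.182ms (3)
2. 1818.182ms @ 3 + 1818.182ms (3)

note 2 onset = 3b = 1818.182ms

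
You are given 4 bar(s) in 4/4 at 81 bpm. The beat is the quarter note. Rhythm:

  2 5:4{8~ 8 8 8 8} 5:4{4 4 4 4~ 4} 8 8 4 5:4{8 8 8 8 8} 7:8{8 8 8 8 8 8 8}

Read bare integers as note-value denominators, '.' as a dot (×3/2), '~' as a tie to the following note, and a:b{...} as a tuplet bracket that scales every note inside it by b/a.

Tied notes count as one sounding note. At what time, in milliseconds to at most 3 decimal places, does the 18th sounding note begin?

1. 0.0ms @ 0 + 1481.481ms (2)
2. 1481.481ms @ 2 + 592.593ms (4/5)
3. 2074.074ms @ 14/5 + 296.296ms (2/5)
4. 2370.37ms @ 16/5 + 296.296ms (2/5)
5. 2666.667ms @ 18/5 + 296.296ms (2/5)
6. 2962.963ms @ 4 + 592.593ms (4/5)
7. 3555.556ms @ 24/5 + 592.593ms (4/5)
8. 4148.148ms @ 28/5 + 592.593ms (4/5)
9. 4740.741ms @ 32/5 + 1185.185ms (8/5)
10. 5925.926ms @ 8 + 370.37ms (1/2)
11. 6296.296ms @ 17/2 + 370.37ms (1/2)
12. 6666.667ms @ 9 + 740.741ms (1)
13. 7407.407ms @ 10 + 296.296ms (2/5)
14. 7703.704ms @ 52/5 + 296.296ms (2/5)
15. 8000.0ms @ 54/5 + 296.296ms (2/5)
16. 8296.296ms @ 56/5 + 296.296ms (2/5)
17. 8592.593ms @ 58/5 + 296.296ms (2/5)
18. 8888.889ms @ 12 + 423.28ms (4/7)
19. 9312.169ms @ 88/7 + 423.28ms (4/7)
20. 9735.45ms @ 92/7 + 423.28ms (4/7)
21. 10158.73ms @ 96/7 + 423.28ms (4/7)
22. 10582.011ms @ 100/7 + 423.28ms (4/7)
23. 11005.291ms @ 104/7 + 423.28ms (4/7)
24. 11428.571ms @ 108/7 + 423.28ms (4/7)

note 18 onset = 12b = 8888.889ms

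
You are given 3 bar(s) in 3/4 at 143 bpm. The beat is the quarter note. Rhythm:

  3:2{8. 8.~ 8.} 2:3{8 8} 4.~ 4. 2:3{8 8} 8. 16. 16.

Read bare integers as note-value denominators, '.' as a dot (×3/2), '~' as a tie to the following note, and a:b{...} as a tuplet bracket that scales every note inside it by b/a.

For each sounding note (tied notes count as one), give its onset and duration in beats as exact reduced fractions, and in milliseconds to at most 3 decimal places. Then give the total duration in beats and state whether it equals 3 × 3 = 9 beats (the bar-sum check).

1) 0.0ms=0b +209.79ms=1/2b
2) 209.79ms=1/2b +419.58ms=1b
3) 629.371ms=3/2b +314.685ms=3/4b
4) 944.056ms=9/4b +314.685ms=3/4b
5) 1258.741ms=3b +1258.741ms=3b
6) 2517.483ms=6b +314.685ms=3/4b
7) 2832.168ms=27/4b +314.685ms=3/4b
8) 3146.853ms=15/2b +314.685ms=3/4b
9) 3461.538ms=33/4b +157.343ms=3/8b
10) 3618.881ms=69/8b +157.343ms=3/8b
Σ=9b of 9 (143bpm 3/4) — PASS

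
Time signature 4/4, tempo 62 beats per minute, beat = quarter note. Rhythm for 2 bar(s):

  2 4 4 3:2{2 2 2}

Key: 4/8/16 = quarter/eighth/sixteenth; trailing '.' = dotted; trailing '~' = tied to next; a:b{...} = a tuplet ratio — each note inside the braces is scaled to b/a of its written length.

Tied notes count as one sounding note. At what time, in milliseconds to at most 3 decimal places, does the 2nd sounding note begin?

note 2 onset = 2b = 1935.484ms

1. 0.0ms @ 0 + 1935.484ms (2)
2. 1935.484ms @ 2 + 967.742ms (1)
3. 2903.226ms @ 3 + 967.742ms (1)
4. 3870.968ms @ 4 + 1290.323ms (4/3)
5. 5161.29ms @ 16/3 + 1290.323ms (4/3)
6. 6451.613ms @ 20/3 + 1290.323ms (4/3)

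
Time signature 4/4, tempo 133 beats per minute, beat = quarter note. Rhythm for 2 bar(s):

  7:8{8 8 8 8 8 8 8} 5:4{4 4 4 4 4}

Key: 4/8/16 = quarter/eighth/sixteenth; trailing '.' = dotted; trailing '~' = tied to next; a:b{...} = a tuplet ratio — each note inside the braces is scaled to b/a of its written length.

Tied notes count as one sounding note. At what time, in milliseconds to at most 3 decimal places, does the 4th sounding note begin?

note 4 onset = 12/7b = 773.362ms

1. 0.0ms @ 0 + 257.787ms (4/7)
2. 257.787ms @ 4/7 + 257.787ms (4/7)
3. 515.575ms @ 8/7 + 257.787ms (4/7)
4. 773.362ms @ 12/7 + 257.787ms (4/7)
5. 1031.149ms @ 16/7 + 257.787ms (4/7)
6. 1288.937ms @ 20/7 + 257.787ms (4/7)
7. 1546.724ms @ 24/7 + 257.787ms (4/7)
8. 1804.511ms @ 4 + 360.902ms (4/5)
9. 2165.414ms @ 24/5 + 360.902ms (4/5)
10. 2526.316ms @ 28/5 + 360.902ms (4/5)
11. 2887.218ms @ 32/5 + 360.902ms (4/5)
12. 3248.12ms @ 36/5 + 360.902ms (4/5)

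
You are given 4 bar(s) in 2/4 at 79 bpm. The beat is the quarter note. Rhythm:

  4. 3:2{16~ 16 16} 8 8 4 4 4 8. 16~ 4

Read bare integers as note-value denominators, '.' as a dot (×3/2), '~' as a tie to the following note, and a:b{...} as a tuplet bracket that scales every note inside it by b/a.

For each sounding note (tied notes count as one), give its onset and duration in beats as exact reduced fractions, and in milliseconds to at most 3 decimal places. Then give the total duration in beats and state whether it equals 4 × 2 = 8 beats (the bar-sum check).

1) 0.0ms=0b +1139.241ms=3/2b
2) 1139.241ms=3/2b +253.165ms=1/3b
3) 1392.405ms=11/6b +126.582ms=1/6b
4) 1518.987ms=2b +379.747ms=1/2b
5) 1898.734ms=5/2b +379.747ms=1/2b
6) 2278.481ms=3b +759.494ms=1b
7) 3037.975ms=4b +759.494ms=1b
8) 3797.468ms=5b +759.494ms=1b
9) 4556.962ms=6b +569.62ms=3/4b
10) 5126.582ms=27/4b +949.367ms=5/4b
Σ=8b of 8 (79bpm 2/4) — PASS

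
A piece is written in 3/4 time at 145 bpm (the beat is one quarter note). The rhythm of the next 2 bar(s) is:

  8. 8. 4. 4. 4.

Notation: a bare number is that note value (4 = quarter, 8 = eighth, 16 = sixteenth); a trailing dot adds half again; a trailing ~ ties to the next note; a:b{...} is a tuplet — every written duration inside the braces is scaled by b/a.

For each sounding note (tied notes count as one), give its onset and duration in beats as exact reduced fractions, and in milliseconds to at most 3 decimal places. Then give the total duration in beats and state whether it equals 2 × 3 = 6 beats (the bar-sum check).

1) 0.0ms=0b +310.345ms=3/4b
2) 310.345ms=3/4b +310.345ms=3/4b
3) 620.69ms=3/2b +620.69ms=3/2b
4) 1241.379ms=3b +620.69ms=3/2b
5) 1862.069ms=9/2b +620.69ms=3/2b
Σ=6b of 6 (145bpm 3/4) — PASS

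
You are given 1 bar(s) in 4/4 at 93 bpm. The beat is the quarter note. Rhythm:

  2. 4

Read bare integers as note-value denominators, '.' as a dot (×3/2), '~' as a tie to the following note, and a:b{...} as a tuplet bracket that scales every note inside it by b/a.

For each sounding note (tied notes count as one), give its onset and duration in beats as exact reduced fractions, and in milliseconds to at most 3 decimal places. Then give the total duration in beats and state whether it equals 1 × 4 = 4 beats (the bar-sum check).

1) 0.0ms=0b +1935.484ms=3b
2) 1935.484ms=3b +645.161ms=1b
Σ=4b of 4 (93bpm 4/4) — PASS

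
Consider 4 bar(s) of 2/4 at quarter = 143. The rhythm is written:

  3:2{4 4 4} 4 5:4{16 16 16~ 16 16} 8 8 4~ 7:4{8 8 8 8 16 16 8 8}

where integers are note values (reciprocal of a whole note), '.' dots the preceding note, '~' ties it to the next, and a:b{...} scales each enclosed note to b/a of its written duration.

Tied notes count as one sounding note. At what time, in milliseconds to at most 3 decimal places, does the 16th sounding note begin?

note 16 onset = 51/7b = 3056.943ms

1. 0.0ms @ 0 + 279.72ms (2/3)
2. 279.72ms @ 2/3 + 279.72ms (2/3)
3. 559.441ms @ 4/3 + 279.72ms (2/3)
4. 839.161ms @ 2 + 419.58ms (1)
5. 1258.741ms @ 3 + 83.916ms (1/5)
6. 1342.657ms @ 16/5 + 83.916ms (1/5)
7. 1426.573ms @ 17/5 + 167.832ms (2/5)
8. 1594.406ms @ 19/5 + 83.916ms (1/5)
9. 1678.322ms @ 4 + 209.79ms (1/2)
10. 1888.112ms @ 9/2 + 209.79ms (1/2)
11. 2097.902ms @ 5 + 539.461ms (9/7)
12. 2637.363ms @ 44/7 + 119.88ms (2/7)
13. 2757.243ms @ 46/7 + 119.88ms (2/7)
14. 2877.123ms @ 48/7 + 119.88ms (2/7)
15. 2997.003ms @ 50/7 + 59.94ms (1/7)
16. 3056.943ms @ 51/7 + 59.94ms (1/7)
17. 3116.883ms @ 52/7 + 119.88ms (2/7)
18. 3236.763ms @ 54/7 + 119.88ms (2/7)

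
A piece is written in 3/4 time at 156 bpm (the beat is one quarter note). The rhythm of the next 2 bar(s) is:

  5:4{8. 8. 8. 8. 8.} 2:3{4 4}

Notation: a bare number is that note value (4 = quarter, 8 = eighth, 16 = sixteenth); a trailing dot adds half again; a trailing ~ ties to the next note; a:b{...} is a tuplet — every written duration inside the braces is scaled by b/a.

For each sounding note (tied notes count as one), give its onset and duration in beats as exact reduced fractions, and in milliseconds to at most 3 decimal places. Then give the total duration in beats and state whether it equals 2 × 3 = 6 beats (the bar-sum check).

1) 0.0ms=0b +230.769ms=3/5b
2) 230.769ms=3/5b +230.769ms=3/5b
3) 461.538ms=6/5b +230.769ms=3/5b
4) 692.308ms=9/5b +230.769ms=3/5b
5) 923.077ms=12/5b +230.769ms=3/5b
6) 1153.846ms=3b +576.923ms=3/2b
7) 1730.769ms=9/2b +576.923ms=3/2b
Σ=6b of 6 (156bpm 3/4) — PASS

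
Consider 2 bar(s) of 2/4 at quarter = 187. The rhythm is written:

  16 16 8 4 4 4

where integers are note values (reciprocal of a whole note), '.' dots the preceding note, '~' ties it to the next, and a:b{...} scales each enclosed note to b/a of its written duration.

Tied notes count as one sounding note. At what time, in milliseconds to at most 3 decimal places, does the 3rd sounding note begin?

note 3 onset = 1/2b = 160.428ms

1. 0.0ms @ 0 + 80.214ms (1/4)
2. 80.214ms @ 1/4 + 80.214ms (1/4)
3. 160.428ms @ 1/2 + 160.428ms (1/2)
4. 320.856ms @ 1 + 320.856ms (1)
5. 641.711ms @ 2 + 320.856ms (1)
6. 962.567ms @ 3 + 320.856ms (1)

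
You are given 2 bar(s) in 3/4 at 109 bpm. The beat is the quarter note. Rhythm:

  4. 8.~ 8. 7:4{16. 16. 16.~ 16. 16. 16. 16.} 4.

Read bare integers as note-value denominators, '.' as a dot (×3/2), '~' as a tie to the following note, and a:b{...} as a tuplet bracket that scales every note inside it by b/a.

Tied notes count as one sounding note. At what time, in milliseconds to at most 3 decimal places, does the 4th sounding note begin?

1. 0.0ms @ 0 + 825.688ms (3/2)
2. 825.688ms @ 3/2 + 825.688ms (3/2)
3. 1651.376ms @ 3 + 117.955ms (3/14)
4. 1769.332ms @ 45/14 + 117.955ms (3/14)
5. 1887.287ms @ 24/7 + 235.911ms (3/7)
6. 2123.198ms @ 27/7 + 117.955ms (3/14)
7. 2241.153ms @ 57/14 + 117.955ms (3/14)
8. 2359.109ms @ 30/7 + 117.955ms (3/14)
9. 2477.064ms @ 9/2 + 825.688ms (3/2)

note 4 onset = 45/14b = 1769.332ms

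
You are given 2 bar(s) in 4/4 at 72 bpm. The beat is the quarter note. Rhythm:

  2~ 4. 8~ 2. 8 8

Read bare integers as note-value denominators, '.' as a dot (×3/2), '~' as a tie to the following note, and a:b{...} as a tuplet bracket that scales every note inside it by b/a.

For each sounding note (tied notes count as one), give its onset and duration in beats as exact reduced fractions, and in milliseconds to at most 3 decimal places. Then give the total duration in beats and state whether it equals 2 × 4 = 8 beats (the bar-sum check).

1) 0.0ms=0b +2916.667ms=7/2b
2) 2916.667ms=7/2b +2916.667ms=7/2b
3) 5833.333ms=7b +416.667ms=1/2b
4) 6250.0ms=15/2b +416.667ms=1/2b
Σ=8b of 8 (72bpm 4/4) — PASS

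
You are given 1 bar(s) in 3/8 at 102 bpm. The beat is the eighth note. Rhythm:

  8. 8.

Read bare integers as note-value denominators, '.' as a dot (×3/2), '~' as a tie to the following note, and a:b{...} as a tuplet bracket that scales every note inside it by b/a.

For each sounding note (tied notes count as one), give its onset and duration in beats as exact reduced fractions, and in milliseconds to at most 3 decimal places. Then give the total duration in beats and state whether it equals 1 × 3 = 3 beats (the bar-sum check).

1) 0.0ms=0b +882.353ms=3/2b
2) 882.353ms=3/2b +882.353ms=3/2b
Σ=3b of 3 (102bpm 3/8) — PASS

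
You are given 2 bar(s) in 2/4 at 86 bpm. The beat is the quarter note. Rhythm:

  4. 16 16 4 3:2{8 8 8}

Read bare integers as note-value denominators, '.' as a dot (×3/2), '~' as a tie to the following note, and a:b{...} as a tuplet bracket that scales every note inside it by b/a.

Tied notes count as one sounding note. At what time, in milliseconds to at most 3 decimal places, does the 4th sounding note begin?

1. 0.0ms @ 0 + 1046.512ms (3/2)
2. 1046.512ms @ 3/2 + 174.419ms (1/4)
3. 1220.93ms @ 7/4 + 174.419ms (1/4)
4. 1395.349ms @ 2 + 697.674ms (1)
5. 2093.023ms @ 3 + 232.558ms (1/3)
6. 2325.581ms @ 10/3 + 232.558ms (1/3)
7. 2558.14ms @ 11/3 + 232.558ms (1/3)

note 4 onset = 2b = 1395.349ms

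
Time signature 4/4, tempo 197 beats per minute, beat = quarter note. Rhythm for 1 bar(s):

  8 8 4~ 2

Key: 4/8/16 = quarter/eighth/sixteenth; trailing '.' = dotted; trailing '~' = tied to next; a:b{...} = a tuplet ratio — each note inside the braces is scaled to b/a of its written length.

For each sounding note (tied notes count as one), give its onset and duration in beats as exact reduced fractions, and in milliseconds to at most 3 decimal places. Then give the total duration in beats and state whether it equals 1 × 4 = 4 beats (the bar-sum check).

1) 0.0ms=0b +152.284ms=1/2b
2) 152.284ms=1/2b +152.284ms=1/2b
3) 304.569ms=1b +913.706ms=3b
Σ=4b of 4 (197bpm 4/4) — PASS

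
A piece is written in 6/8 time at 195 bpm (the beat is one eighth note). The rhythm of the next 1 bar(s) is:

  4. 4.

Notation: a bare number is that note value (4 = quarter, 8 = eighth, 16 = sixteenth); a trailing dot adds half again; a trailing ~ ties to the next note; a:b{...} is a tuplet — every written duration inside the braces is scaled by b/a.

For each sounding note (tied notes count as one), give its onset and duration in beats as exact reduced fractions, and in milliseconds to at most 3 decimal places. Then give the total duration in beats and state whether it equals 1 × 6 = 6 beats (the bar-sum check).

1) 0.0ms=0b +923.077ms=3b
2) 923.077ms=3b +923.077ms=3b
Σ=6b of 6 (195bpm 6/8) — PASS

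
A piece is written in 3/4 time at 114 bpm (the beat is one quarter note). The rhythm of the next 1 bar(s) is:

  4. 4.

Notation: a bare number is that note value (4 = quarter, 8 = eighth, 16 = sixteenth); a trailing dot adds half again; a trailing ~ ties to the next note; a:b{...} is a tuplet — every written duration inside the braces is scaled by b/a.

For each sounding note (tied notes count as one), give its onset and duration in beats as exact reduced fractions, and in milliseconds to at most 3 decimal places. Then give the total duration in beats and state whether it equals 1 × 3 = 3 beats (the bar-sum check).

1) 0.0ms=0b +789.474ms=3/2b
2) 789.474ms=3/2b +789.474ms=3/2b
Σ=3b of 3 (114bpm 3/4) — PASS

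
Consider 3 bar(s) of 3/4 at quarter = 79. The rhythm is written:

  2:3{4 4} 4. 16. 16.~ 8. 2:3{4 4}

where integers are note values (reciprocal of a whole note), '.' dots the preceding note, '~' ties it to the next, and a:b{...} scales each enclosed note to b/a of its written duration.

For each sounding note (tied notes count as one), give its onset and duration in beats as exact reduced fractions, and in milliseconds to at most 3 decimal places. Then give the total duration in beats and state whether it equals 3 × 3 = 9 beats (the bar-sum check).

1) 0.0ms=0b +1139.241ms=3/2b
2) 1139.241ms=3/2b +1139.241ms=3/2b
3) 2278.481ms=3b +1139.241ms=3/2b
4) 3417.722ms=9/2b +284.81ms=3/8b
5) 3702.532ms=39/8b +854.43ms=9/8b
6) 4556.962ms=6b +1139.241ms=3/2b
7) 5696.203ms=15/2b +1139.241ms=3/2b
Σ=9b of 9 (79bpm 3/4) — PASS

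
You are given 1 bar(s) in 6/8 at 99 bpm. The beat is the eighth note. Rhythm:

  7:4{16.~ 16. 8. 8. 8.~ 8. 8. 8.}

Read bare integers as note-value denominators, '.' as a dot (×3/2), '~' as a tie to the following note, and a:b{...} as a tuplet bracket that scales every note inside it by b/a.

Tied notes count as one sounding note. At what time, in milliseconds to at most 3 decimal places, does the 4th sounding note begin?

1. 0.0ms @ 0 + 519.481ms (6/7)
2. 519.481ms @ 6/7 + 519.481ms (6/7)
3. 1038.961ms @ 12/7 + 519.481ms (6/7)
4. 1558.442ms @ 18/7 + 1038.961ms (12/7)
5. 2597.403ms @ 30/7 + 519.481ms (6/7)
6. 3116.883ms @ 36/7 + 519.481ms (6/7)

note 4 onset = 18/7b = 1558.442ms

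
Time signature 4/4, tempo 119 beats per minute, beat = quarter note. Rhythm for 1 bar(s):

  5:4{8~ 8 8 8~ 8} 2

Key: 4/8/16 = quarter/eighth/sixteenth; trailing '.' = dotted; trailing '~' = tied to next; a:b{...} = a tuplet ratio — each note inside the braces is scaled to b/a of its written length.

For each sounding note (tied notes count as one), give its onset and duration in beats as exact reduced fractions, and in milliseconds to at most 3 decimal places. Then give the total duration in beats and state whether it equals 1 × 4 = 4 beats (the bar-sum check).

1) 0.0ms=0b +403.361ms=4/5b
2) 403.361ms=4/5b +201.681ms=2/5b
3) 605.042ms=6/5b +403.361ms=4/5b
4) 1008.403ms=2b +1008.403ms=2b
Σ=4b of 4 (119bpm 4/4) — PASS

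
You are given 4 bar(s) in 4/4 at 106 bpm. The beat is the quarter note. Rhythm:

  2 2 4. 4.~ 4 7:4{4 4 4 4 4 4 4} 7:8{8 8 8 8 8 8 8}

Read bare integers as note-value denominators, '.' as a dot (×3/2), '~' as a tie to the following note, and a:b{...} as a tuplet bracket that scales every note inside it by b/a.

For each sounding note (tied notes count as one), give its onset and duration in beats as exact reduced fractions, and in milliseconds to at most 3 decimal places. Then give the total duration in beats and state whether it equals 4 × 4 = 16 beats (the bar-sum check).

1) 0.0ms=0b +1132.075ms=2b
2) 1132.075ms=2b +1132.075ms=2b
3) 2264.151ms=4b +849.057ms=3/2b
4) 3113.208ms=11/2b +1415.094ms=5/2b
5) 4528.302ms=8b +323.45ms=4/7b
6) 4851.752ms=60/7b +323.45ms=4/7b
7) 5175.202ms=64/7b +323.45ms=4/7b
8) 5498.652ms=68/7b +323.45ms=4/7b
9) 5822.102ms=72/7b +323.45ms=4/7b
10) 6145.553ms=76/7b +323.45ms=4/7b
11) 6469.003ms=80/7b +323.45ms=4/7b
12) 6792.453ms=12b +323.45ms=4/7b
13) 7115.903ms=88/7b +323.45ms=4/7b
14) 7439.353ms=92/7b +323.45ms=4/7b
15) 7762.803ms=96/7b +323.45ms=4/7b
16) 8086.253ms=100/7b +323.45ms=4/7b
17) 8409.704ms=104/7b +323.45ms=4/7b
18) 8733.154ms=108/7b +323.45ms=4/7b
Σ=16b of 16 (106bpm 4/4) — PASS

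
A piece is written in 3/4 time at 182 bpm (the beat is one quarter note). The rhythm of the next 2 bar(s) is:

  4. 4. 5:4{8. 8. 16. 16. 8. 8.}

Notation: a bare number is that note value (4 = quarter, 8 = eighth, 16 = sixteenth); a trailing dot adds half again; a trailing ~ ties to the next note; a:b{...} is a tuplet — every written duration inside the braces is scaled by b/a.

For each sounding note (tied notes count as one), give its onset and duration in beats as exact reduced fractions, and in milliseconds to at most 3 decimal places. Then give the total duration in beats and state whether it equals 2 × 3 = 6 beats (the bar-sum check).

1) 0.0ms=0b +494.505ms=3/2b
2) 494.505ms=3/2b +494.505ms=3/2b
3) 989.011ms=3b +197.802ms=3/5b
4) 1186.813ms=18/5b +197.802ms=3/5b
5) 1384.615ms=21/5b +98.901ms=3/10b
6) 1483.516ms=9/2b +98.901ms=3/10b
7) 1582.418ms=24/5b +197.802ms=3/5b
8) 1780.22ms=27/5b +197.802ms=3/5b
Σ=6b of 6 (182bpm 3/4) — PASS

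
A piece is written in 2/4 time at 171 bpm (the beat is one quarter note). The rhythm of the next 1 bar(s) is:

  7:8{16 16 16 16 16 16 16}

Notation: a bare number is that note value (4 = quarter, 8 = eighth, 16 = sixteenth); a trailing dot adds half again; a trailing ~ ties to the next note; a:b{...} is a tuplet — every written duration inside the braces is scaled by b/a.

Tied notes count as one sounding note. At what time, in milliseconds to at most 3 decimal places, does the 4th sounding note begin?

note 4 onset = 6/7b = 300.752ms

1. 0.0ms @ 0 + 100.251ms (2/7)
2. 100.251ms @ 2/7 + 100.251ms (2/7)
3. 200.501ms @ 4/7 + 100.251ms (2/7)
4. 300.752ms @ 6/7 + 100.251ms (2/7)
5. 401.003ms @ 8/7 + 100.251ms (2/7)
6. 501.253ms @ 10/7 + 100.251ms (2/7)
7. 601.504ms @ 12/7 + 100.251ms (2/7)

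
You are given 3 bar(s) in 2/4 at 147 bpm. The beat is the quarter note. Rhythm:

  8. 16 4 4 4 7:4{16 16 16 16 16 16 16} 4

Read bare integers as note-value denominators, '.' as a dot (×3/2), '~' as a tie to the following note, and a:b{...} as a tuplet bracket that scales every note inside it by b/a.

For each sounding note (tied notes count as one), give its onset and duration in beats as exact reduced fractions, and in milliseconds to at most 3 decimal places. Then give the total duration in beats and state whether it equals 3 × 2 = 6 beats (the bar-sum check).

1) 0.0ms=0b +306.122ms=3/4b
2) 306.122ms=3/4b +102.041ms=1/4b
3) 408.163ms=1b +408.163ms=1b
4) 816.327ms=2b +408.163ms=1b
5) 1224.49ms=3b +408.163ms=1b
6) 1632.653ms=4b +58.309ms=1/7b
7) 1690.962ms=29/7b +58.309ms=1/7b
8) 1749.271ms=30/7b +58.309ms=1/7b
9) 1807.58ms=31/7b +58.309ms=1/7b
10) 1865.889ms=32/7b +58.309ms=1/7b
11) 1924.198ms=33/7b +58.309ms=1/7b
12) 1982.507ms=34/7b +58.309ms=1/7b
13) 2040.816ms=5b +408.163ms=1b
Σ=6b of 6 (147bpm 2/4) — PASS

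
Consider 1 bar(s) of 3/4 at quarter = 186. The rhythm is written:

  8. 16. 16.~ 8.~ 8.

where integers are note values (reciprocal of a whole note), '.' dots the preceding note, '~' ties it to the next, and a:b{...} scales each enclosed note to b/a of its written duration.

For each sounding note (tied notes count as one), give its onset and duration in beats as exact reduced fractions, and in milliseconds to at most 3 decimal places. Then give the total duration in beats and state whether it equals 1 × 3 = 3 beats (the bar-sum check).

1) 0.0ms=0b +241.935ms=3/4b
2) 241.935ms=3/4b +120.968ms=3/8b
3) 362.903ms=9/8b +604.839ms=15/8b
Σ=3b of 3 (186bpm 3/4) — PASS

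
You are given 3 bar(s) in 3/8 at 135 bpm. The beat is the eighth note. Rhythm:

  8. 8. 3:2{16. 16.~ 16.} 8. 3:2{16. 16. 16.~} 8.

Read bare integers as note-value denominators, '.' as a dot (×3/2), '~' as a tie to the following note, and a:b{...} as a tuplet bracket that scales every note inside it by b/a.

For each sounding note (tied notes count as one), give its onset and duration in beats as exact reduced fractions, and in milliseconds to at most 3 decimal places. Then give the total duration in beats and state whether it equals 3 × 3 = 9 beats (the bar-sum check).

1) 0.0ms=0b +666.667ms=3/2b
2) 666.667ms=3/2b +666.667ms=3/2b
3) 1333.333ms=3b +222.222ms=1/2b
4) 1555.556ms=7/2b +444.444ms=1b
5) 2000.0ms=9/2b +666.667ms=3/2b
6) 2666.667ms=6b +222.222ms=1/2b
7) 2888.889ms=13/2b +222.222ms=1/2b
8) 3111.111ms=7b +888.889ms=2b
Σ=9b of 9 (135bpm 3/8) — PASS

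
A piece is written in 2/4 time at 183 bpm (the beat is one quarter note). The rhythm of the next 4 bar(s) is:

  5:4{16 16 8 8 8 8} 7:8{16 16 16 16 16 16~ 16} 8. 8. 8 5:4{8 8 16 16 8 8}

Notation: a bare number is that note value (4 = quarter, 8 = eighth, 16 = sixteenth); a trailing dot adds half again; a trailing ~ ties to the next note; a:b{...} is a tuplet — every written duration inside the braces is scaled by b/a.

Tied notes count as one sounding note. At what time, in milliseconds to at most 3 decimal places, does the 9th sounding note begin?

1. 0.0ms @ 0 + 65.574ms (1/5)
2. 65.574ms @ 1/5 + 65.574ms (1/5)
3. 131.148ms @ 2/5 + 131.148ms (2/5)
4. 262.295ms @ 4/5 + 131.148ms (2/5)
5. 393.443ms @ 6/5 + 131.148ms (2/5)
6. 524.59ms @ 8/5 + 131.148ms (2/5)
7. 655.738ms @ 2 + 93.677ms (2/7)
8. 749.415ms @ 16/7 + 93.677ms (2/7)
9. 843.091ms @ 18/7 + 93.677ms (2/7)
10. 936.768ms @ 20/7 + 93.677ms (2/7)
11. 1030.445ms @ 22/7 + 93.677ms (2/7)
12. 1124.122ms @ 24/7 + 187.354ms (4/7)
13. 1311.475ms @ 4 + 245.902ms (3/4)
14. 1557.377ms @ 19/4 + 245.902ms (3/4)
15. 1803.279ms @ 11/2 + 163.934ms (1/2)
16. 1967.213ms @ 6 + 131.148ms (2/5)
17. 2098.361ms @ 32/5 + 131.148ms (2/5)
18. 2229.508ms @ 34/5 + 65.574ms (1/5)
19. 2295.082ms @ 7 + 65.574ms (1/5)
20. 2360.656ms @ 36/5 + 131.148ms (2/5)
21. 2491.803ms @ 38/5 + 131.148ms (2/5)

note 9 onset = 18/7b = 843.091ms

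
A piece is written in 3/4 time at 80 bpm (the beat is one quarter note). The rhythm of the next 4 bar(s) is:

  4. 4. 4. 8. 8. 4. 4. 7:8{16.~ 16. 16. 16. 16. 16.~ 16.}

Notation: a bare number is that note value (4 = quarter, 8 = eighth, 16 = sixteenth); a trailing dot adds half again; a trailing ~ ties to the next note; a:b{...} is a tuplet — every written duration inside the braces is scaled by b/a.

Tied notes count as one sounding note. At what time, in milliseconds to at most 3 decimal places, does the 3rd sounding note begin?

note 3 onset = 3b = 2250.0ms

1. 0.0ms @ 0 + 1125.0ms (3/2)
2. 1125.0ms @ 3/2 + 1125.0ms (3/2)
3. 2250.0ms @ 3 + 1125.0ms (3/2)
4. 3375.0ms @ 9/2 + 562.5ms (3/4)
5. 3937.5ms @ 21/4 + 562.5ms (3/4)
6. 4500.0ms @ 6 + 1125.0ms (3/2)
7. 5625.0ms @ 15/2 + 1125.0ms (3/2)
8. 6750.0ms @ 9 + 642.857ms (6/7)
9. 7392.857ms @ 69/7 + 321.429ms (3/7)
10. 7714.286ms @ 72/7 + 321.429ms (3/7)
11. 8035.714ms @ 75/7 + 321.429ms (3/7)
12. 8357.143ms @ 78/7 + 642.857ms (6/7)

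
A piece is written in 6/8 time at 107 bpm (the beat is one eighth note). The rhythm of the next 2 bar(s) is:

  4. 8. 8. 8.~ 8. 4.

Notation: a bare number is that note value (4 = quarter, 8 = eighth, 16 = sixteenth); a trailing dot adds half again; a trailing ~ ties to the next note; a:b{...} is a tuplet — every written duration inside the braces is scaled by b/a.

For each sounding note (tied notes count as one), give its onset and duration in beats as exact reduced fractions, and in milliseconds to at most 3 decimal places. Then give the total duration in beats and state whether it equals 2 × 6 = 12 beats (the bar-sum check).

1) 0.0ms=0b +1682.243ms=3b
2) 1682.243ms=3b +841.121ms=3/2b
3) 2523.364ms=9/2b +841.121ms=3/2b
4) 3364.486ms=6b +1682.243ms=3b
5) 5046.729ms=9b +1682.243ms=3b
Σ=12b of 12 (107bpm 6/8) — PASS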